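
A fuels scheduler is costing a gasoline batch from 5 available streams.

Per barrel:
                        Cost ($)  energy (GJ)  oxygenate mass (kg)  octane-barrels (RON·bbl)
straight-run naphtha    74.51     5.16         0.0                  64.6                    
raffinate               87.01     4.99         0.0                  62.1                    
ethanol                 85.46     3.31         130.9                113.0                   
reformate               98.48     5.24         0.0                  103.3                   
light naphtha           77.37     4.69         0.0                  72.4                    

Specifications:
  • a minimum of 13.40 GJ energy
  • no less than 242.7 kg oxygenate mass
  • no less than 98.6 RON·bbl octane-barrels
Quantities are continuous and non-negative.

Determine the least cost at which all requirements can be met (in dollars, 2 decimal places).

Set it up as a linear program. Let x1 = barrels of straight-run naphtha, x2 = barrels of raffinate, x3 = barrels of ethanol, x4 = barrels of reformate, x5 = barrels of light naphtha.
Minimize 74.51x1 + 87.01x2 + 85.46x3 + 98.48x4 + 77.37x5 subject to:
  5.16x1 + 4.99x2 + 3.31x3 + 5.24x4 + 4.69x5 ≥ 13.4   (energy)
  130.9x3 ≥ 242.7   (oxygenate mass)
  64.6x1 + 62.1x2 + 113x3 + 103.3x4 + 72.4x5 ≥ 98.6   (octane-barrels)
  x1, x2, x3, x4, x5 ≥ 0.
The optimal basis is {straight-run naphtha, ethanol}; raffinate, reformate, light naphtha drop out. There the energy and oxygenate mass constraints are tight.
That vertex is x1 = 1.4076, x3 = 1.8541.
Total cost: 74.51·1.4076 + 85.46·1.8541 = 263.3317.

$263.33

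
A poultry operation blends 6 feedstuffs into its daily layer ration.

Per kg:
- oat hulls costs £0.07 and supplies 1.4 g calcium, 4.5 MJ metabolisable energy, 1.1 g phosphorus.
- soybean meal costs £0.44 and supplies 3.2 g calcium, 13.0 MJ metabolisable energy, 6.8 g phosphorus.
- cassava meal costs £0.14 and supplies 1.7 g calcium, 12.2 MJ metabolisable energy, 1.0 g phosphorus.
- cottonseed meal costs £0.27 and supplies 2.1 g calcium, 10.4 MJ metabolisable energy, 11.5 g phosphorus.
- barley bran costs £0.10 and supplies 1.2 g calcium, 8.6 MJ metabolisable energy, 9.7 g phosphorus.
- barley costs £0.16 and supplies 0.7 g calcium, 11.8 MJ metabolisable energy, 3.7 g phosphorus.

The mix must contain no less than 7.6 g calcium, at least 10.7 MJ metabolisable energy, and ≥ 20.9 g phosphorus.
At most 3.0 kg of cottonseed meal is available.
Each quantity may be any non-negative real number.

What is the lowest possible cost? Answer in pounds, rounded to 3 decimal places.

£0.448

Treat it as an LP. Let x1 = kg of oat hulls, x2 = kg of soybean meal, x3 = kg of cassava meal, x4 = kg of cottonseed meal, x5 = kg of barley bran, x6 = kg of barley.
Minimize 0.07x1 + 0.44x2 + 0.14x3 + 0.27x4 + 0.1x5 + 0.16x6 s.t.:
  1.4x1 + 3.2x2 + 1.7x3 + 2.1x4 + 1.2x5 + 0.7x6 ≥ 7.6   (calcium)
  4.5x1 + 13x2 + 12.2x3 + 10.4x4 + 8.6x5 + 11.8x6 ≥ 10.7   (metabolisable energy)
  1.1x1 + 6.8x2 + 1x3 + 11.5x4 + 9.7x5 + 3.7x6 ≥ 20.9   (phosphorus)
  x4 ≤ 3
  x1, x2, x3, x4, x5, x6 ≥ 0.
The optimal basis is {oat hulls, barley bran}; soybean meal, cassava meal, cottonseed meal, barley drop out. There the calcium and phosphorus constraints are tight.
So oat hulls = 3.967 kg, barley bran = 1.705 kg.
Cost = 0.07·3.967 + 0.1·1.705 = 0.44819.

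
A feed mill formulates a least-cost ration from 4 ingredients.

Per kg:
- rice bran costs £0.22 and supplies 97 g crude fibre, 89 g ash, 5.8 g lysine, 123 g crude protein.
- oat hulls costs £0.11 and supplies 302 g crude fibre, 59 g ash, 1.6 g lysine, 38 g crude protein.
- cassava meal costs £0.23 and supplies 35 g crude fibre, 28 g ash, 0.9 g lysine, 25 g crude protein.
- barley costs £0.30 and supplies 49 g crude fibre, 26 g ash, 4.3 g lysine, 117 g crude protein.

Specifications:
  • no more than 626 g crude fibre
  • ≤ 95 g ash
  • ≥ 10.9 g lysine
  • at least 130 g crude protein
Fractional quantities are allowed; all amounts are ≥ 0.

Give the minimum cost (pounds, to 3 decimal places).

£0.661

This is a linear program. Let x1 = kg of rice bran, x2 = kg of oat hulls, x3 = kg of cassava meal, x4 = kg of barley.
min 0.22x1 + 0.11x2 + 0.23x3 + 0.3x4 s.t.:
  97x1 + 302x2 + 35x3 + 49x4 ≤ 626   (crude fibre)
  89x1 + 59x2 + 28x3 + 26x4 ≤ 95   (ash)
  5.8x1 + 1.6x2 + 0.9x3 + 4.3x4 ≥ 10.9   (lysine)
  123x1 + 38x2 + 25x3 + 117x4 ≥ 130   (crude protein)
  x1, x2, x3, x4 ≥ 0.
At the optimum only rice bran, barley are positive (oat hulls, cassava meal = 0). There the ash and lysine constraints are tight.
So rice bran = 0.5395 kg, barley = 1.807 kg.
Total cost: 0.22·0.5395 + 0.3·1.807 = 0.66079.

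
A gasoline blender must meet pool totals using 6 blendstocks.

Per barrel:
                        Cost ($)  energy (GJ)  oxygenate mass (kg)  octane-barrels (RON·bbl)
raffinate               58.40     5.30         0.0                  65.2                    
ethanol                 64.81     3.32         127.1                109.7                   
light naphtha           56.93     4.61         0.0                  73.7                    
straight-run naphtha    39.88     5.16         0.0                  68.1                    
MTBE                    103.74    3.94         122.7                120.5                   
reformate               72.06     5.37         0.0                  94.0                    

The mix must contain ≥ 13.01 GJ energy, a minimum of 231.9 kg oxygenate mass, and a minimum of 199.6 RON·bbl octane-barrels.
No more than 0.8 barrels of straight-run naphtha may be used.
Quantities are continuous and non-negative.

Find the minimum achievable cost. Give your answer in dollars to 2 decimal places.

Let x1 = barrels of raffinate, x2 = barrels of ethanol, x3 = barrels of light naphtha, x4 = barrels of straight-run naphtha, x5 = barrels of MTBE, x6 = barrels of reformate.
min 58.4x1 + 64.81x2 + 56.93x3 + 39.88x4 + 103.74x5 + 72.06x6 with:
  5.3x1 + 3.32x2 + 4.61x3 + 5.16x4 + 3.94x5 + 5.37x6 ≥ 13.01   (energy)
  127.1x2 + 122.7x5 ≥ 231.9   (oxygenate mass)
  65.2x1 + 109.7x2 + 73.7x3 + 68.1x4 + 120.5x5 + 94x6 ≥ 199.6   (octane-barrels)
  x4 ≤ 0.8
  x1, x2, x3, x4, x5, x6 ≥ 0.
At the optimum only raffinate, ethanol, straight-run naphtha are positive (light naphtha, MTBE, reformate = 0). Binding constraints: energy, oxygenate mass, the straight-run naphtha cap.
Solving gives x1 = 0.532925, x2 = 1.82455, x4 = 0.8.
Cost = 58.4·0.532925 + 64.81·1.82455 + 39.88·0.8 = 181.2759.

$181.28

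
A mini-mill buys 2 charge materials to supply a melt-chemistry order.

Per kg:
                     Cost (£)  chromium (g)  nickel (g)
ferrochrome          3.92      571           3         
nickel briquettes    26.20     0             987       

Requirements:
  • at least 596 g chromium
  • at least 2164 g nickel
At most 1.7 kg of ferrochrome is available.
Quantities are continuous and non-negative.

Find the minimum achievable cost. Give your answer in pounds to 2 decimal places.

£61.45

Set it up as a linear program. Let x1 = kg of ferrochrome, x2 = kg of nickel briquettes.
Minimise 3.92x1 + 26.2x2 subject to:
  571x1 ≥ 596   (chromium)
  3x1 + 987x2 ≥ 2164   (nickel)
  x1 ≤ 1.7
  x1, x2 ≥ 0.
Both inputs are positive at the optimum. There the chromium and nickel constraints are tight.
Optimal quantities: ferrochrome = 1.0438 kg, nickel briquettes = 2.1893 kg.
Cost = 3.92·1.0438 + 26.2·2.1893 = 61.4514.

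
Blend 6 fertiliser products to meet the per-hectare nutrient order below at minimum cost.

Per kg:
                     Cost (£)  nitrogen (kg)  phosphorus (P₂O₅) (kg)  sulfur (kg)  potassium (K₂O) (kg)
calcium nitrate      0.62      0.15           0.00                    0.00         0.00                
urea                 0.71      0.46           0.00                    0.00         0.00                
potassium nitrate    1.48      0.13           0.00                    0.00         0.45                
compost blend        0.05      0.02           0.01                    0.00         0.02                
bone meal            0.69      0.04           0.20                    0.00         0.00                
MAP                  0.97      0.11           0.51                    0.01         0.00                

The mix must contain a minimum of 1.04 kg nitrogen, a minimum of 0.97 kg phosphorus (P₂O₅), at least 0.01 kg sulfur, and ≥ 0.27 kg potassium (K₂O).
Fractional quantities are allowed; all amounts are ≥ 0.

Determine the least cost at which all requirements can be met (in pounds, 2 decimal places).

Set it up as a linear program. Let x1 = kg of calcium nitrate, x2 = kg of urea, x3 = kg of potassium nitrate, x4 = kg of compost blend, x5 = kg of bone meal, x6 = kg of MAP.
min 0.62x1 + 0.71x2 + 1.48x3 + 0.05x4 + 0.69x5 + 0.97x6 s.t.:
  0.15x1 + 0.46x2 + 0.13x3 + 0.02x4 + 0.04x5 + 0.11x6 ≥ 1.04   (nitrogen)
  0.01x4 + 0.2x5 + 0.51x6 ≥ 0.97   (phosphorus (P₂O₅))
  0.01x6 ≥ 0.01   (sulfur)
  0.45x3 + 0.02x4 ≥ 0.27   (potassium (K₂O))
  x1, x2, x3, x4, x5, x6 ≥ 0.
The cheapest feasible vertex uses only urea, compost blend, MAP; calcium nitrate, potassium nitrate, bone meal are not used. There the nitrogen, phosphorus (P₂O₅), potassium (K₂O) constraints are tight.
That vertex is x2 = 1.282, x4 = 13.5, x6 = 1.637.
Cost = 0.71·1.282 + 0.05·13.5 + 0.97·1.637 = 3.1731.

£3.17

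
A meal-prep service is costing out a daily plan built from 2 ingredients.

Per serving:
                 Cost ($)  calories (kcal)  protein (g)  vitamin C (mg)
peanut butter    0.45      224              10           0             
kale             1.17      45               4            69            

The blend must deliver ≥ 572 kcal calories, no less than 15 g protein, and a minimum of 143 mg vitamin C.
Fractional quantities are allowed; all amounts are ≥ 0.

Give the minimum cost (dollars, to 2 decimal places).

$3.39

This is a linear program. Let x1 = servings of peanut butter, x2 = servings of kale.
Minimize 0.45x1 + 1.17x2 subject to:
  224x1 + 45x2 ≥ 572   (calories)
  10x1 + 4x2 ≥ 15   (protein)
  69x2 ≥ 143   (vitamin C)
  x1, x2 ≥ 0.
Both inputs are positive at the optimum. Binding constraints: calories and vitamin C.
Optimal quantities: peanut butter = 2.137 servings, kale = 2.072 servings.
Cost = 0.45·2.137 + 1.17·2.072 = 3.3859.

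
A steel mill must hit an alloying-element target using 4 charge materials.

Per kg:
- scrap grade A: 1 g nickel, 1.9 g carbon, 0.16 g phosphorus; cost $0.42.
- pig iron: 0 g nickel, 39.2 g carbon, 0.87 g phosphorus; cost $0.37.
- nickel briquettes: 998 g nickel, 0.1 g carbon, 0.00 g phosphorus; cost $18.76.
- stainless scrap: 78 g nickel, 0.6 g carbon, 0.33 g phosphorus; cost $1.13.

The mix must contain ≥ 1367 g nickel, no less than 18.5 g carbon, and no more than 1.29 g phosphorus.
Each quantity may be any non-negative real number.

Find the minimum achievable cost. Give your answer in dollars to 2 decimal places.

Let x1 = kg of scrap grade A, x2 = kg of pig iron, x3 = kg of nickel briquettes, x4 = kg of stainless scrap.
Minimize 0.42x1 + 0.37x2 + 18.76x3 + 1.13x4 subject to:
  1x1 + 998x3 + 78x4 ≥ 1367   (nickel)
  1.9x1 + 39.2x2 + 0.1x3 + 0.6x4 ≥ 18.5   (carbon)
  0.16x1 + 0.87x2 + 0.33x4 ≤ 1.29   (phosphorus)
  x1, x2, x3, x4 ≥ 0.
The minimum-cost mix takes nothing from scrap grade A — only pig iron, nickel briquettes, stainless scrap. The nickel, carbon, phosphorus requirements are met with equality.
Optimal quantities: pig iron = 0.4264 kg, nickel briquettes = 1.152 kg, stainless scrap = 2.785 kg.
Cost = 0.37·0.4264 + 18.76·1.152 + 1.13·2.785 = 24.9163.

$24.92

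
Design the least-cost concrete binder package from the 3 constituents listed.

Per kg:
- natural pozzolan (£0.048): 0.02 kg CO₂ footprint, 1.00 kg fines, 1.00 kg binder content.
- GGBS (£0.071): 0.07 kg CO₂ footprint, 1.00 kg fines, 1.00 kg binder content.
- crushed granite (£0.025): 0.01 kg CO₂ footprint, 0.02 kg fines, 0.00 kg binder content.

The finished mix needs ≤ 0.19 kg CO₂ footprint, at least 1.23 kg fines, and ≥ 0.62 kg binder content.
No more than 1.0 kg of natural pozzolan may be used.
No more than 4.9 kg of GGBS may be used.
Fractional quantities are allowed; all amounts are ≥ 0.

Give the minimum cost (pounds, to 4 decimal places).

£0.0643

Let x1 = kg of natural pozzolan, x2 = kg of GGBS, x3 = kg of crushed granite.
Minimize 0.048x1 + 0.071x2 + 0.025x3 s.t.:
  0.02x1 + 0.07x2 + 0.01x3 ≤ 0.19   (CO₂ footprint)
  1x1 + 1x2 + 0.02x3 ≥ 1.23   (fines)
  1x1 + 1x2 ≥ 0.62   (binder content)
  x1 ≤ 1
  x2 ≤ 4.9
  x1, x2, x3 ≥ 0.
The optimal basis is {natural pozzolan, GGBS}; crushed granite drops out. The fines and the natural pozzolan cap requirements are met with equality.
That vertex is x1 = 1, x2 = 0.23.
Cost = 0.048·1 + 0.071·0.23 = 0.064330.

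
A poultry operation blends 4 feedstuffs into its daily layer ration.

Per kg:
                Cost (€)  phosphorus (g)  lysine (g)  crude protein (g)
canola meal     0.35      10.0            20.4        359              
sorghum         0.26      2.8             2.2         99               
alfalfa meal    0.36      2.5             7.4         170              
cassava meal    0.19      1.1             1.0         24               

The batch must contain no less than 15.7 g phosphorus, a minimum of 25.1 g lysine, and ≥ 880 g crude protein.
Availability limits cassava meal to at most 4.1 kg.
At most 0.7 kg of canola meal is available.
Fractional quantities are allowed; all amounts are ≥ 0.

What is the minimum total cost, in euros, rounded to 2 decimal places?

€1.58

Let x1 = kg of canola meal, x2 = kg of sorghum, x3 = kg of alfalfa meal, x4 = kg of cassava meal.
Minimize 0.35x1 + 0.26x2 + 0.36x3 + 0.19x4 subject to:
  10x1 + 2.8x2 + 2.5x3 + 1.1x4 ≥ 15.7   (phosphorus)
  20.4x1 + 2.2x2 + 7.4x3 + 1x4 ≥ 25.1   (lysine)
  359x1 + 99x2 + 170x3 + 24x4 ≥ 880   (crude protein)
  x4 ≤ 4.1
  x1 ≤ 0.7
  x1, x2, x3, x4 ≥ 0.
At the optimum only canola meal, alfalfa meal are positive (sorghum, cassava meal = 0). There the crude protein and the canola meal cap constraints are tight.
That vertex is x1 = 0.7, x3 = 3.698.
Total cost: 0.35·0.7 + 0.36·3.698 = 1.5763.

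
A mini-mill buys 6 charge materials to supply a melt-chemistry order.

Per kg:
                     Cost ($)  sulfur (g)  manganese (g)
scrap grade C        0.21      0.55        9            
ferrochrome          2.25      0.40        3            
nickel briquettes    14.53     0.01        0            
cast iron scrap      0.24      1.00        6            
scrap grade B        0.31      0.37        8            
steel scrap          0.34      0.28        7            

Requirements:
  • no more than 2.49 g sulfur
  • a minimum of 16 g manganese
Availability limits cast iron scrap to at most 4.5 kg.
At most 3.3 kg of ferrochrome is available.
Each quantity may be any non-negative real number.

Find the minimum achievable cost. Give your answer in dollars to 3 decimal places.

Let x1 = kg of scrap grade C, x2 = kg of ferrochrome, x3 = kg of nickel briquettes, x4 = kg of cast iron scrap, x5 = kg of scrap grade B, x6 = kg of steel scrap.
Minimise 0.21x1 + 2.25x2 + 14.53x3 + 0.24x4 + 0.31x5 + 0.34x6 subject to:
  0.55x1 + 0.4x2 + 0.01x3 + 1x4 + 0.37x5 + 0.28x6 ≤ 2.49   (sulfur)
  9x1 + 3x2 + 6x4 + 8x5 + 7x6 ≥ 16   (manganese)
  x4 ≤ 4.5
  x2 ≤ 3.3
  x1, x2, x3, x4, x5, x6 ≥ 0.
The minimum-cost mix takes nothing from ferrochrome, nickel briquettes, cast iron scrap, scrap grade B, steel scrap — only scrap grade C. Binding constraint: manganese.
Solving gives x1 = 1.778.
Objective = 0.21·1.778 = 0.37338.

$0.373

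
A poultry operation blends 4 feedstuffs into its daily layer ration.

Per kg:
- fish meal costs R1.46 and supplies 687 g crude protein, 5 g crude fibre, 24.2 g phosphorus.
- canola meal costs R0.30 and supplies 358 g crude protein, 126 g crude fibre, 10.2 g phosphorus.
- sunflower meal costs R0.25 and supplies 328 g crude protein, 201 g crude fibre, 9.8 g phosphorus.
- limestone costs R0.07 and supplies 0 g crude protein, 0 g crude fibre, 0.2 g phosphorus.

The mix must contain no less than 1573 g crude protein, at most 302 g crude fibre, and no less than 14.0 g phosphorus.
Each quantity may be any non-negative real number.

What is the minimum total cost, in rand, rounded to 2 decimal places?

R2.26

Let x1 = kg of fish meal, x2 = kg of canola meal, x3 = kg of sunflower meal, x4 = kg of limestone.
Minimise 1.46x1 + 0.3x2 + 0.25x3 + 0.07x4 s.t.:
  687x1 + 358x2 + 328x3 ≥ 1573   (crude protein)
  5x1 + 126x2 + 201x3 ≤ 302   (crude fibre)
  24.2x1 + 10.2x2 + 9.8x3 + 0.2x4 ≥ 14   (phosphorus)
  x1, x2, x3, x4 ≥ 0.
The optimal basis is {fish meal, canola meal}; sunflower meal, limestone drop out. The crude protein and crude fibre requirements are met with equality.
So fish meal = 1.063 kg, canola meal = 2.355 kg.
Total cost: 1.46·1.063 + 0.3·2.355 = 2.2585.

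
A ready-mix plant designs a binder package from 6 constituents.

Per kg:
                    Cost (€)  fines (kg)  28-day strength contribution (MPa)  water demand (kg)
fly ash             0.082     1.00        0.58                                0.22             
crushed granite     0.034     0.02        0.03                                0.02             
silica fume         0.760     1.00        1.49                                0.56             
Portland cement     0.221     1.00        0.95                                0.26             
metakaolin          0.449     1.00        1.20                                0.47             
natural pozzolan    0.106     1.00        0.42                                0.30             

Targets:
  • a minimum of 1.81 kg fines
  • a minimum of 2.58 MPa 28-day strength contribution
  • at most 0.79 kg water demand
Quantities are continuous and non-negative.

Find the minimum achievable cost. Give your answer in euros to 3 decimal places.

€0.528

Treat it as an LP. Let x1 = kg of fly ash, x2 = kg of crushed granite, x3 = kg of silica fume, x4 = kg of Portland cement, x5 = kg of metakaolin, x6 = kg of natural pozzolan.
min 0.082x1 + 0.034x2 + 0.76x3 + 0.221x4 + 0.449x5 + 0.106x6 s.t.:
  1x1 + 0.02x2 + 1x3 + 1x4 + 1x5 + 1x6 ≥ 1.81   (fines)
  0.58x1 + 0.03x2 + 1.49x3 + 0.95x4 + 1.2x5 + 0.42x6 ≥ 2.58   (28-day strength contribution)
  0.22x1 + 0.02x2 + 0.56x3 + 0.26x4 + 0.47x5 + 0.3x6 ≤ 0.79   (water demand)
  x1, x2, x3, x4, x5, x6 ≥ 0.
The minimum-cost mix takes nothing from crushed granite, silica fume, metakaolin, natural pozzolan — only fly ash, Portland cement. There the 28-day strength contribution and water demand constraints are tight.
That vertex is x1 = 1.369, x4 = 1.88.
Total cost: 0.082·1.369 + 0.221·1.88 = 0.52774.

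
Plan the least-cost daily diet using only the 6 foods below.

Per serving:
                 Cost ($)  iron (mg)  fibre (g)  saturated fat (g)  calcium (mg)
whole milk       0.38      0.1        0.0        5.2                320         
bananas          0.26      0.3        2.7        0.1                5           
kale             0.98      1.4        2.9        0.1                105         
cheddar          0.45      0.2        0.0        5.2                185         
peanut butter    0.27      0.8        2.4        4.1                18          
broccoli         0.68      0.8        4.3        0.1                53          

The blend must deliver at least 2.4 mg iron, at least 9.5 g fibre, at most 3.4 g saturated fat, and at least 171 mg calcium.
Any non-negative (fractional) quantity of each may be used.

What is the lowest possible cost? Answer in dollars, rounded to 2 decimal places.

Treat it as an LP. Let x1 = servings of whole milk, x2 = servings of bananas, x3 = servings of kale, x4 = servings of cheddar, x5 = servings of peanut butter, x6 = servings of broccoli.
Minimise 0.38x1 + 0.26x2 + 0.98x3 + 0.45x4 + 0.27x5 + 0.68x6 subject to:
  0.1x1 + 0.3x2 + 1.4x3 + 0.2x4 + 0.8x5 + 0.8x6 ≥ 2.4   (iron)
  2.7x2 + 2.9x3 + 2.4x5 + 4.3x6 ≥ 9.5   (fibre)
  5.2x1 + 0.1x2 + 0.1x3 + 5.2x4 + 4.1x5 + 0.1x6 ≤ 3.4   (saturated fat)
  320x1 + 5x2 + 105x3 + 185x4 + 18x5 + 53x6 ≥ 171   (calcium)
  x1, x2, x3, x4, x5, x6 ≥ 0.
At the optimum only whole milk, bananas, kale, peanut butter are positive (cheddar, broccoli = 0). There the iron, fibre, saturated fat, calcium constraints are tight.
Solving gives x1 = 0.1578, x2 = 1.995, x3 = 0.9571, x5 = 0.5571.
Hence cost = 0.38·0.1578 + 0.26·1.995 + 0.98·0.9571 + 0.27·0.5571 = $1.6670.

$1.67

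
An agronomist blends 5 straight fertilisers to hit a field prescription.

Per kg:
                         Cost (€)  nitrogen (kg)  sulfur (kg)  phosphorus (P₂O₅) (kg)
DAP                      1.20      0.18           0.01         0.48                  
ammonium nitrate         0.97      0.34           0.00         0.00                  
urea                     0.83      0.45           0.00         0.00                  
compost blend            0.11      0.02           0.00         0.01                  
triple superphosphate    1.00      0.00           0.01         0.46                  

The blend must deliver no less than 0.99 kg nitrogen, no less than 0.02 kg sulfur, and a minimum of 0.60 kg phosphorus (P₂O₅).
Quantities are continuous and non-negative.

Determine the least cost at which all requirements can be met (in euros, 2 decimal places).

€3.56

Set it up as a linear program. Let x1 = kg of DAP, x2 = kg of ammonium nitrate, x3 = kg of urea, x4 = kg of compost blend, x5 = kg of triple superphosphate.
min 1.2x1 + 0.97x2 + 0.83x3 + 0.11x4 + 1x5 subject to:
  0.18x1 + 0.34x2 + 0.45x3 + 0.02x4 ≥ 0.99   (nitrogen)
  0.01x1 + 0.01x5 ≥ 0.02   (sulfur)
  0.48x1 + 0.01x4 + 0.46x5 ≥ 0.6   (phosphorus (P₂O₅))
  x1, x2, x3, x4, x5 ≥ 0.
The minimum-cost mix takes nothing from ammonium nitrate, compost blend, triple superphosphate — only DAP, urea. There the nitrogen and sulfur constraints are tight.
That vertex is x1 = 2, x3 = 1.4.
Objective = 1.2·2 + 0.83·1.4 = 3.5620.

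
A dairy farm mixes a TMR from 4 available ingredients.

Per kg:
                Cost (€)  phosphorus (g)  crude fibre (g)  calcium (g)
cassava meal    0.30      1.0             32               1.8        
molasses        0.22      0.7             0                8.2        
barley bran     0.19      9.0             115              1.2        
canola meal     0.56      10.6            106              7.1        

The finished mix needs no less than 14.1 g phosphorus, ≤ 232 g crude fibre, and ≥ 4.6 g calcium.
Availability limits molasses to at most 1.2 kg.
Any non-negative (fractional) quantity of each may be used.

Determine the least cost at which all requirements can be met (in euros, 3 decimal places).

€0.367

Treat it as an LP. Let x1 = kg of cassava meal, x2 = kg of molasses, x3 = kg of barley bran, x4 = kg of canola meal.
Minimize 0.3x1 + 0.22x2 + 0.19x3 + 0.56x4 s.t.:
  1x1 + 0.7x2 + 9x3 + 10.6x4 ≥ 14.1   (phosphorus)
  32x1 + 115x3 + 106x4 ≤ 232   (crude fibre)
  1.8x1 + 8.2x2 + 1.2x3 + 7.1x4 ≥ 4.6   (calcium)
  x2 ≤ 1.2
  x1, x2, x3, x4 ≥ 0.
The optimal basis is {molasses, barley bran}; cassava meal, canola meal drop out. Binding constraints: phosphorus and calcium.
So molasses = 0.3355 kg, barley bran = 1.541 kg.
Hence cost = 0.22·0.3355 + 0.19·1.541 = €0.36660.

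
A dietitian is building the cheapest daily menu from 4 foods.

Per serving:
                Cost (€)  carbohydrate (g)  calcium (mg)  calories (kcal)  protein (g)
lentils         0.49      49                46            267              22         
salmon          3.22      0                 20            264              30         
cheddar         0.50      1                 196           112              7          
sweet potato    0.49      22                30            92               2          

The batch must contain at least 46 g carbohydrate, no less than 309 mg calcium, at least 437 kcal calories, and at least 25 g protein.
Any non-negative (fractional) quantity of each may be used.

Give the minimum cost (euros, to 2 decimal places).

Let x1 = servings of lentils, x2 = servings of salmon, x3 = servings of cheddar, x4 = servings of sweet potato.
min 0.49x1 + 3.22x2 + 0.5x3 + 0.49x4 s.t.:
  49x1 + 1x3 + 22x4 ≥ 46   (carbohydrate)
  46x1 + 20x2 + 196x3 + 30x4 ≥ 309   (calcium)
  267x1 + 264x2 + 112x3 + 92x4 ≥ 437   (calories)
  22x1 + 30x2 + 7x3 + 2x4 ≥ 25   (protein)
  x1, x2, x3, x4 ≥ 0.
At the optimum only lentils, cheddar are positive (salmon, sweet potato = 0). The calcium and calories requirements are met with equality.
That vertex is x1 = 1.082, x3 = 1.323.
Hence cost = 0.49·1.082 + 0.5·1.323 = €1.1917.

€1.19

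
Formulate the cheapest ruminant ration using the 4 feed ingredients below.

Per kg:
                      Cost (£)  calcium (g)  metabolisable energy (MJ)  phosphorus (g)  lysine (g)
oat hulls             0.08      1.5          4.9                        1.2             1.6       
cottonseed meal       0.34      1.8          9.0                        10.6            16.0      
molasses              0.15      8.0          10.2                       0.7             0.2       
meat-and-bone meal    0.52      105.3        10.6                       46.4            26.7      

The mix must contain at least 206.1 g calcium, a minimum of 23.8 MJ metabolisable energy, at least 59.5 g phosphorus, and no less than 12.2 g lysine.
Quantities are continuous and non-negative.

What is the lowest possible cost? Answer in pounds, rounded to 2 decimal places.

£1.05

Set it up as a linear program. Let x1 = kg of oat hulls, x2 = kg of cottonseed meal, x3 = kg of molasses, x4 = kg of meat-and-bone meal.
Minimize 0.08x1 + 0.34x2 + 0.15x3 + 0.52x4 subject to:
  1.5x1 + 1.8x2 + 8x3 + 105.3x4 ≥ 206.1   (calcium)
  4.9x1 + 9x2 + 10.2x3 + 10.6x4 ≥ 23.8   (metabolisable energy)
  1.2x1 + 10.6x2 + 0.7x3 + 46.4x4 ≥ 59.5   (phosphorus)
  1.6x1 + 16x2 + 0.2x3 + 26.7x4 ≥ 12.2   (lysine)
  x1, x2, x3, x4 ≥ 0.
At the optimum only molasses, meat-and-bone meal are positive (oat hulls, cottonseed meal = 0). The calcium and metabolisable energy requirements are met with equality.
Optimal quantities: molasses = 0.325 kg, meat-and-bone meal = 1.933 kg.
Hence cost = 0.15·0.325 + 0.52·1.933 = £1.0539.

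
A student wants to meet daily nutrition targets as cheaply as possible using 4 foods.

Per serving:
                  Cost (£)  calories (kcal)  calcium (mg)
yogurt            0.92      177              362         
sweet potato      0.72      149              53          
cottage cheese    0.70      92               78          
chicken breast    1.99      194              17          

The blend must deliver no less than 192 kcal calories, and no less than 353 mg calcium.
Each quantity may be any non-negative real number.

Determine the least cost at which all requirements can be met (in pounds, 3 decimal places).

Let x1 = servings of yogurt, x2 = servings of sweet potato, x3 = servings of cottage cheese, x4 = servings of chicken breast.
min 0.92x1 + 0.72x2 + 0.7x3 + 1.99x4 with:
  177x1 + 149x2 + 92x3 + 194x4 ≥ 192   (calories)
  362x1 + 53x2 + 78x3 + 17x4 ≥ 353   (calcium)
  x1, x2, x3, x4 ≥ 0.
The cheapest feasible vertex uses only yogurt, sweet potato; cottage cheese, chicken breast are not used. Binding constraints: calories and calcium.
Solving gives x1 = 0.9521, x2 = 0.1576.
Total cost: 0.92·0.9521 + 0.72·0.1576 = 0.98940.

£0.989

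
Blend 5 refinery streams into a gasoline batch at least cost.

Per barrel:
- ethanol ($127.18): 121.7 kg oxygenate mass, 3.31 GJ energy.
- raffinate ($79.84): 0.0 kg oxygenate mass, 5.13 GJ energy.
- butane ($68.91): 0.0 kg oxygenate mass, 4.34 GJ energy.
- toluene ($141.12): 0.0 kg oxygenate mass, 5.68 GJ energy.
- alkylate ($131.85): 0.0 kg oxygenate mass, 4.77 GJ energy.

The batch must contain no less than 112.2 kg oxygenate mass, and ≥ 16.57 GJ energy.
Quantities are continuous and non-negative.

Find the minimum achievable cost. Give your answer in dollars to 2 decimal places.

Let x1 = barrels of ethanol, x2 = barrels of raffinate, x3 = barrels of butane, x4 = barrels of toluene, x5 = barrels of alkylate.
Minimize 127.18x1 + 79.84x2 + 68.91x3 + 141.12x4 + 131.85x5 s.t.:
  121.7x1 ≥ 112.2   (oxygenate mass)
  3.31x1 + 5.13x2 + 4.34x3 + 5.68x4 + 4.77x5 ≥ 16.57   (energy)
  x1, x2, x3, x4, x5 ≥ 0.
At the optimum only ethanol, raffinate are positive (butane, toluene, alkylate = 0). There the oxygenate mass and energy constraints are tight.
Solving gives x1 = 0.921939, x2 = 2.63516.
Total cost: 127.18·0.921939 + 79.84·2.63516 = 327.6434.

$327.64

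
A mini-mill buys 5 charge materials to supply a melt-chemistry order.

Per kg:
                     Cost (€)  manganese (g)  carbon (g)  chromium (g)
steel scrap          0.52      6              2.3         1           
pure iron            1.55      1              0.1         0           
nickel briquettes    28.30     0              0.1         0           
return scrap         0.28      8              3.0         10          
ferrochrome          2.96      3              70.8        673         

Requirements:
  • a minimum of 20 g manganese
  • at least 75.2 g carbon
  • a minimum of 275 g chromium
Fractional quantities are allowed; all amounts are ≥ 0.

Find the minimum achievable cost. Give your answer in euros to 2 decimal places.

€3.47

Let x1 = kg of steel scrap, x2 = kg of pure iron, x3 = kg of nickel briquettes, x4 = kg of return scrap, x5 = kg of ferrochrome.
min 0.52x1 + 1.55x2 + 28.3x3 + 0.28x4 + 2.96x5 s.t.:
  6x1 + 1x2 + 8x4 + 3x5 ≥ 20   (manganese)
  2.3x1 + 0.1x2 + 0.1x3 + 3x4 + 70.8x5 ≥ 75.2   (carbon)
  1x1 + 10x4 + 673x5 ≥ 275   (chromium)
  x1, x2, x3, x4, x5 ≥ 0.
At the optimum only return scrap, ferrochrome are positive (steel scrap, pure iron, nickel briquettes = 0). There the manganese and carbon constraints are tight.
That vertex is x4 = 2.136, x5 = 0.9717.
Cost = 0.28·2.136 + 2.96·0.9717 = 3.4743.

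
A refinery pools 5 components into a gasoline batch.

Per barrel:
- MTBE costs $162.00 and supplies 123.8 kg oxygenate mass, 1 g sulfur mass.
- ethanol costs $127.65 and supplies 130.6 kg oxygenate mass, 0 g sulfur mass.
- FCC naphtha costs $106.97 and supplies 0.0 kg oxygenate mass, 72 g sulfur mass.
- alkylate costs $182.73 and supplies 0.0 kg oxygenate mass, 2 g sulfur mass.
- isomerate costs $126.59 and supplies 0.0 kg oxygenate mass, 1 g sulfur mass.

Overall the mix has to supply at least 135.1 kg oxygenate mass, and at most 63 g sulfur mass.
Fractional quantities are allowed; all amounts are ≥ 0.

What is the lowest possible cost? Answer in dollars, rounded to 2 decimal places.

Set it up as a linear program. Let x1 = barrels of MTBE, x2 = barrels of ethanol, x3 = barrels of FCC naphtha, x4 = barrels of alkylate, x5 = barrels of isomerate.
Minimize 162x1 + 127.65x2 + 106.97x3 + 182.73x4 + 126.59x5 subject to:
  123.8x1 + 130.6x2 ≥ 135.1   (oxygenate mass)
  1x1 + 72x3 + 2x4 + 1x5 ≤ 63   (sulfur mass)
  x1, x2, x3, x4, x5 ≥ 0.
The cheapest feasible vertex uses only ethanol; MTBE, FCC naphtha, alkylate, isomerate are not used. The oxygenate mass requirement is met with equality.
Solving gives x2 = 1.0345.
Cost = 127.65·1.0345 = 132.0539.

$132.05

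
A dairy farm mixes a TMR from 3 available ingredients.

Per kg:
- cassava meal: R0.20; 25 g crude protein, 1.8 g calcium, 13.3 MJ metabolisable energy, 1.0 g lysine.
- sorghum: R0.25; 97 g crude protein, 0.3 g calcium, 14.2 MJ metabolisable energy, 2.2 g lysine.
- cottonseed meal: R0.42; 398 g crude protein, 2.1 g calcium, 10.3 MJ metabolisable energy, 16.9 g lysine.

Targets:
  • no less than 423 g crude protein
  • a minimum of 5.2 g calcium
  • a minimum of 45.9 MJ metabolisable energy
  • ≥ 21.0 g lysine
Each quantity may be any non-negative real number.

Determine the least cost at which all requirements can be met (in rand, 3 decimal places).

Treat it as an LP. Let x1 = kg of cassava meal, x2 = kg of sorghum, x3 = kg of cottonseed meal.
min 0.2x1 + 0.25x2 + 0.42x3 subject to:
  25x1 + 97x2 + 398x3 ≥ 423   (crude protein)
  1.8x1 + 0.3x2 + 2.1x3 ≥ 5.2   (calcium)
  13.3x1 + 14.2x2 + 10.3x3 ≥ 45.9   (metabolisable energy)
  1x1 + 2.2x2 + 16.9x3 ≥ 21   (lysine)
  x1, x2, x3 ≥ 0.
The minimum-cost mix takes nothing from sorghum — only cassava meal, cottonseed meal. The metabolisable energy and lysine requirements are met with equality.
That vertex is x1 = 2.608, x3 = 1.088.
Total cost: 0.2·2.608 + 0.42·1.088 = 0.97856.

R0.979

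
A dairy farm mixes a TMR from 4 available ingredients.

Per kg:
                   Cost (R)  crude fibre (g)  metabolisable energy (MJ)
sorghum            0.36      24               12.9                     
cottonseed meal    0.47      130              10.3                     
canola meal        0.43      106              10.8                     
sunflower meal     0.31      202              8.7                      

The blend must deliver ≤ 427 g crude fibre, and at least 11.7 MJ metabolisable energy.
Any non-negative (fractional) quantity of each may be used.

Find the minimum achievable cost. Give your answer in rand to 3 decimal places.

R0.327

Let x1 = kg of sorghum, x2 = kg of cottonseed meal, x3 = kg of canola meal, x4 = kg of sunflower meal.
Minimise 0.36x1 + 0.47x2 + 0.43x3 + 0.31x4 with:
  24x1 + 130x2 + 106x3 + 202x4 ≤ 427   (crude fibre)
  12.9x1 + 10.3x2 + 10.8x3 + 8.7x4 ≥ 11.7   (metabolisable energy)
  x1, x2, x3, x4 ≥ 0.
The minimum-cost mix takes nothing from cottonseed meal, canola meal, sunflower meal — only sorghum. Binding constraint: metabolisable energy.
Solving gives x1 = 0.907.
Objective = 0.36·0.907 = 0.32652.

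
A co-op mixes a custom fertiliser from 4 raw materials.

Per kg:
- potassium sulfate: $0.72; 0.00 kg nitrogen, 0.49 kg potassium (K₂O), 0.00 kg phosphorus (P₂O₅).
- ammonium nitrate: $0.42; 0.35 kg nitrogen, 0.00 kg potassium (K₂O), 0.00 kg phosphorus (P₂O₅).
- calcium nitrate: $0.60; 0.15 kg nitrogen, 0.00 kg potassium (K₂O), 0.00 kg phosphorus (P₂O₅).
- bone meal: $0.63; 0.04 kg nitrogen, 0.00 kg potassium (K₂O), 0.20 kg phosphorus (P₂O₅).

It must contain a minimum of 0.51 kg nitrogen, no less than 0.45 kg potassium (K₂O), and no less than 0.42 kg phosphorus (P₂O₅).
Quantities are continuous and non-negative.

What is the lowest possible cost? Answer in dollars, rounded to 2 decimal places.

Let x1 = kg of potassium sulfate, x2 = kg of ammonium nitrate, x3 = kg of calcium nitrate, x4 = kg of bone meal.
Minimize 0.72x1 + 0.42x2 + 0.6x3 + 0.63x4 s.t.:
  0.35x2 + 0.15x3 + 0.04x4 ≥ 0.51   (nitrogen)
  0.49x1 ≥ 0.45   (potassium (K₂O))
  0.2x4 ≥ 0.42   (phosphorus (P₂O₅))
  x1, x2, x3, x4 ≥ 0.
The minimum-cost mix takes nothing from calcium nitrate — only potassium sulfate, ammonium nitrate, bone meal. Binding constraints: nitrogen, potassium (K₂O), phosphorus (P₂O₅).
Optimal quantities: potassium sulfate = 0.9184 kg, ammonium nitrate = 1.217 kg, bone meal = 2.1 kg.
Total cost: 0.72·0.9184 + 0.42·1.217 + 0.63·2.1 = 2.4954.

$2.50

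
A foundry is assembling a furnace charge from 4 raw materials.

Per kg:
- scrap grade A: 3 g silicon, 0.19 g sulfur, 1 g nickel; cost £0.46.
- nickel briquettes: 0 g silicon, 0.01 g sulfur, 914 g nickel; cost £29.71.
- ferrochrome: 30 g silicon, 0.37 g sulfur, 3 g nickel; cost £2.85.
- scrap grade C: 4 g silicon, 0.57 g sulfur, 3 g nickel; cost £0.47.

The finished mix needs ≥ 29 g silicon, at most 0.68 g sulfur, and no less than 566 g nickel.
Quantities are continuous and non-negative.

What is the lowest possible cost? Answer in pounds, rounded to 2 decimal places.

£21.06

Let x1 = kg of scrap grade A, x2 = kg of nickel briquettes, x3 = kg of ferrochrome, x4 = kg of scrap grade C.
min 0.46x1 + 29.71x2 + 2.85x3 + 0.47x4 s.t.:
  3x1 + 30x3 + 4x4 ≥ 29   (silicon)
  0.19x1 + 0.01x2 + 0.37x3 + 0.57x4 ≤ 0.68   (sulfur)
  1x1 + 914x2 + 3x3 + 3x4 ≥ 566   (nickel)
  x1, x2, x3, x4 ≥ 0.
At the optimum only nickel briquettes, ferrochrome are positive (scrap grade A, scrap grade C = 0). There the silicon and nickel constraints are tight.
Optimal quantities: nickel briquettes = 0.6161 kg, ferrochrome = 0.9667 kg.
Total cost: 29.71·0.6161 + 2.85·0.9667 = 21.0594.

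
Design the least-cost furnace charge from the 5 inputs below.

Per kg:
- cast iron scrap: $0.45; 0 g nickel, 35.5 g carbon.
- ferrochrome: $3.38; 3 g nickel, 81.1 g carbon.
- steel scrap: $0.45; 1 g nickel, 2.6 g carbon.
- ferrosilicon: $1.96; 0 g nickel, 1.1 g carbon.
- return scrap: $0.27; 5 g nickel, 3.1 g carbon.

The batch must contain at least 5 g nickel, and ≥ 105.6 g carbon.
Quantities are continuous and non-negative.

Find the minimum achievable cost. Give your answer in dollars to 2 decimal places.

Let x1 = kg of cast iron scrap, x2 = kg of ferrochrome, x3 = kg of steel scrap, x4 = kg of ferrosilicon, x5 = kg of return scrap.
Minimize 0.45x1 + 3.38x2 + 0.45x3 + 1.96x4 + 0.27x5 with:
  3x2 + 1x3 + 5x5 ≥ 5   (nickel)
  35.5x1 + 81.1x2 + 2.6x3 + 1.1x4 + 3.1x5 ≥ 105.6   (carbon)
  x1, x2, x3, x4, x5 ≥ 0.
The cheapest feasible vertex uses only cast iron scrap, return scrap; ferrochrome, steel scrap, ferrosilicon are not used. There the nickel and carbon constraints are tight.
That vertex is x1 = 2.887, x5 = 1.
Objective = 0.45·2.887 + 0.27·1 = 1.5692.

$1.57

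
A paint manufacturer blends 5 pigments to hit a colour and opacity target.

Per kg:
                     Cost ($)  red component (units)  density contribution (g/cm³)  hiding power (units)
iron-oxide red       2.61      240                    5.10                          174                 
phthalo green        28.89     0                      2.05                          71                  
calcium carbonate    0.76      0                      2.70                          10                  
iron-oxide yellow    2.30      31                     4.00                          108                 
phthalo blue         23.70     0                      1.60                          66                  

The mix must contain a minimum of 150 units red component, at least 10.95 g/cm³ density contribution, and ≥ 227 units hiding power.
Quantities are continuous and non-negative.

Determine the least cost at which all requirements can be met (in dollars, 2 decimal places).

$4.49

Let x1 = kg of iron-oxide red, x2 = kg of phthalo green, x3 = kg of calcium carbonate, x4 = kg of iron-oxide yellow, x5 = kg of phthalo blue.
Minimise 2.61x1 + 28.89x2 + 0.76x3 + 2.3x4 + 23.7x5 s.t.:
  240x1 + 31x4 ≥ 150   (red component)
  5.1x1 + 2.05x2 + 2.7x3 + 4x4 + 1.6x5 ≥ 10.95   (density contribution)
  174x1 + 71x2 + 10x3 + 108x4 + 66x5 ≥ 227   (hiding power)
  x1, x2, x3, x4, x5 ≥ 0.
The cheapest feasible vertex uses only iron-oxide red, calcium carbonate; phthalo green, iron-oxide yellow, phthalo blue are not used. There the density contribution and hiding power constraints are tight.
That vertex is x1 = 1.202, x3 = 1.785.
Hence cost = 2.61·1.202 + 0.76·1.785 = $4.4938.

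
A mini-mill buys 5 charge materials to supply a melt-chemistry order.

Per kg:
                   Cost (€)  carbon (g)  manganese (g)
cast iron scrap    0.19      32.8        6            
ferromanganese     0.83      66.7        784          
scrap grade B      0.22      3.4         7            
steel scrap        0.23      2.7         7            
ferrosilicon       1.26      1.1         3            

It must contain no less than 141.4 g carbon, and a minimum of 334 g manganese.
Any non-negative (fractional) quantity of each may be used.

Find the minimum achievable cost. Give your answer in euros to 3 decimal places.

€0.996

This is a linear program. Let x1 = kg of cast iron scrap, x2 = kg of ferromanganese, x3 = kg of scrap grade B, x4 = kg of steel scrap, x5 = kg of ferrosilicon.
Minimize 0.19x1 + 0.83x2 + 0.22x3 + 0.23x4 + 1.26x5 with:
  32.8x1 + 66.7x2 + 3.4x3 + 2.7x4 + 1.1x5 ≥ 141.4   (carbon)
  6x1 + 784x2 + 7x3 + 7x4 + 3x5 ≥ 334   (manganese)
  x1, x2, x3, x4, x5 ≥ 0.
The cheapest feasible vertex uses only cast iron scrap, ferromanganese; scrap grade B, steel scrap, ferrosilicon are not used. The carbon and manganese requirements are met with equality.
So cast iron scrap = 3.499 kg, ferromanganese = 0.3992 kg.
Objective = 0.19·3.499 + 0.83·0.3992 = 0.99615.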